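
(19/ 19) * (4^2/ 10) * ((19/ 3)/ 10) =76/ 75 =1.01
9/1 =9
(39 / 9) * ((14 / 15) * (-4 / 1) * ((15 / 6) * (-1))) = 364 / 9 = 40.44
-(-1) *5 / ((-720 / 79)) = -79 / 144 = -0.55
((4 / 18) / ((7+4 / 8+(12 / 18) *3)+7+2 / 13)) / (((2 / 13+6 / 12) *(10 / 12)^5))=1168128 / 23003125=0.05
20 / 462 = 10 / 231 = 0.04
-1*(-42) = 42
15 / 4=3.75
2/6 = 1/3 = 0.33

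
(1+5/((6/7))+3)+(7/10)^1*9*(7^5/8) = 3178883/240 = 13245.35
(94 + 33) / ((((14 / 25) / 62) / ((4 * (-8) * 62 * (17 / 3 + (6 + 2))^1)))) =-8006283200 / 21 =-381251580.95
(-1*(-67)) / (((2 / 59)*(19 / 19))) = 3953 / 2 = 1976.50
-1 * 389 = -389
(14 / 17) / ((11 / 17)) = 14 / 11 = 1.27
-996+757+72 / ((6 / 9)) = -131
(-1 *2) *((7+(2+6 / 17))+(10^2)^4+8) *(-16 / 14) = 228571468.24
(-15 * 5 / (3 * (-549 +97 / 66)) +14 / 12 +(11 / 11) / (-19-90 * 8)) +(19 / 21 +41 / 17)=28776098975 / 6355847834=4.53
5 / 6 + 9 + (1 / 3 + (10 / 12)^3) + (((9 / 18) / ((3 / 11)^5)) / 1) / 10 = 426547 / 9720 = 43.88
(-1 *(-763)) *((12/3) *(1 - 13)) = -36624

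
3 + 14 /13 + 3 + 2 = 118 /13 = 9.08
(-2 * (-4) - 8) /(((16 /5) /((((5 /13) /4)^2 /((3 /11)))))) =0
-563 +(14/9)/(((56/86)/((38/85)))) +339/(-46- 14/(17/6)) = -376683043/662490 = -568.59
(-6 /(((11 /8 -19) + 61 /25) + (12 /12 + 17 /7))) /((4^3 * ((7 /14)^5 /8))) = 33600 /16459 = 2.04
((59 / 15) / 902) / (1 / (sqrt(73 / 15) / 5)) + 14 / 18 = 59 * sqrt(1095) / 1014750 + 7 / 9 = 0.78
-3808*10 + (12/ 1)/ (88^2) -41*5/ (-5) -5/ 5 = -73645437/ 1936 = -38040.00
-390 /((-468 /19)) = 95 /6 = 15.83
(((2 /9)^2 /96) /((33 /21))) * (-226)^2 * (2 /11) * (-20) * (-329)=588140140 /29403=20002.73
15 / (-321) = -5 / 107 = -0.05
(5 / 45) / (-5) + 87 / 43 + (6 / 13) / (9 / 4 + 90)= 2068936 / 1031355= 2.01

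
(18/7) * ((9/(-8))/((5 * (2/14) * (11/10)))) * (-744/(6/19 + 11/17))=9732636/3421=2844.97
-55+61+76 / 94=320 / 47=6.81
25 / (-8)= -3.12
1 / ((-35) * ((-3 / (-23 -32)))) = -11 / 21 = -0.52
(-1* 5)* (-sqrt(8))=10* sqrt(2)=14.14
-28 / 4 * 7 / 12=-49 / 12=-4.08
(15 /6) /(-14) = -5 /28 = -0.18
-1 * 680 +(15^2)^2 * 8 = 404320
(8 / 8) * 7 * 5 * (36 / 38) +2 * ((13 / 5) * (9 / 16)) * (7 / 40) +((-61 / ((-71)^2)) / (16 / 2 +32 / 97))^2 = 66333041079851629 / 1970106639895600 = 33.67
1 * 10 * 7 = 70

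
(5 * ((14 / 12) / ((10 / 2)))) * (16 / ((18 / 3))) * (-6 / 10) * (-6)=56 / 5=11.20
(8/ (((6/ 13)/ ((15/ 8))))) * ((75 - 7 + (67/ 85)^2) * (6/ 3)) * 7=45116799/ 1445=31222.70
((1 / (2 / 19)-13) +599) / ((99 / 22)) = 397 / 3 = 132.33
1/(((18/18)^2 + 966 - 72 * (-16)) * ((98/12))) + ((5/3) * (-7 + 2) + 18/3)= -726799/311493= -2.33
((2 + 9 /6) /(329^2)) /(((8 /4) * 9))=1 /556668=0.00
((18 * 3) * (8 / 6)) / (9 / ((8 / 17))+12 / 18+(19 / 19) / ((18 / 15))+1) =576 / 173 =3.33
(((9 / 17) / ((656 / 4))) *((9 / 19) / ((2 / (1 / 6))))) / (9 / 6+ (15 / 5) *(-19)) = -9 / 3919928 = -0.00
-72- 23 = -95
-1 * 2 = -2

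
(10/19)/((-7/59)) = -590/133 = -4.44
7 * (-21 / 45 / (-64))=49 / 960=0.05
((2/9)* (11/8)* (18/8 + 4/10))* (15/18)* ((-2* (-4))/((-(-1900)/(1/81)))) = 583/16621200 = 0.00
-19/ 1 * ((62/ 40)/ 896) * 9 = -5301/ 17920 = -0.30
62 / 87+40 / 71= 1.28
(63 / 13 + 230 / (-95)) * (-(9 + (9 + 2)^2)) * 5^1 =-29950 / 19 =-1576.32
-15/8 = -1.88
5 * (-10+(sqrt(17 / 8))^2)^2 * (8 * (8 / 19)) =1044.47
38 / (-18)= -19 / 9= -2.11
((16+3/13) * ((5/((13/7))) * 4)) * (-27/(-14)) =56970/169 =337.10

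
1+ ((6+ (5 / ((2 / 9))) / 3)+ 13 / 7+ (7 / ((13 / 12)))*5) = 8857 / 182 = 48.66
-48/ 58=-0.83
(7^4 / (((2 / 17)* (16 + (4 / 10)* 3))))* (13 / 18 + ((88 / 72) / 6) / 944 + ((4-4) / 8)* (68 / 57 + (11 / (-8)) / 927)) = 7515838295 / 8767872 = 857.20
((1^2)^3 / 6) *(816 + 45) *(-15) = -4305 / 2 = -2152.50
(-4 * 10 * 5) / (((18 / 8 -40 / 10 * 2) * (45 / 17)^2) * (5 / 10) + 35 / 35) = 462400 / 44263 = 10.45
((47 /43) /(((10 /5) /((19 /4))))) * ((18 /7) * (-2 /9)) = -893 /602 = -1.48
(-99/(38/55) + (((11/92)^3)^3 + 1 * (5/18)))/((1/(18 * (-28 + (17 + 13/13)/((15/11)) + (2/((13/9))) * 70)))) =-30818158684375887203100731/145779820914724372480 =-211402.09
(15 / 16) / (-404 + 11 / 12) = -45 / 19348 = -0.00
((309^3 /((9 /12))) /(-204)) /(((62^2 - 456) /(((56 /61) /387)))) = -0.14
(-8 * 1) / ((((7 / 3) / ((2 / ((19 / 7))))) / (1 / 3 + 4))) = -208 / 19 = -10.95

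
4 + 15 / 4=31 / 4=7.75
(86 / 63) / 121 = 86 / 7623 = 0.01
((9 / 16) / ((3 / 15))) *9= 405 / 16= 25.31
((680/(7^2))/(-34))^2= 400/2401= 0.17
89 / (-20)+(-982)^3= -18939323449 / 20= -946966172.45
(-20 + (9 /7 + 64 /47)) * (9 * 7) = -51381 /47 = -1093.21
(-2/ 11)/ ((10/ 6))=-6/ 55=-0.11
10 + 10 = 20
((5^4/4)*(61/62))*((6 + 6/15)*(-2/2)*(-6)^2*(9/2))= -4941000/31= -159387.10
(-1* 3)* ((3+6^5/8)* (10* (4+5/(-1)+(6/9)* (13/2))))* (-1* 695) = 67762500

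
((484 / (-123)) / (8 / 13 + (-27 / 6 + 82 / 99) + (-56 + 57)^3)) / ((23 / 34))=14119248 / 4991299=2.83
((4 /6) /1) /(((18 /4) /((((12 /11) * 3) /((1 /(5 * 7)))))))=560 /33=16.97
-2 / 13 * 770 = -118.46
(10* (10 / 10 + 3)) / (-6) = -20 / 3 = -6.67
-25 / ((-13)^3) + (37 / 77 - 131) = -22077925 / 169169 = -130.51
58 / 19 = 3.05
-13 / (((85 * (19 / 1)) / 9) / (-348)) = 40716 / 1615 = 25.21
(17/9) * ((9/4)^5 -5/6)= 2967979/27648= 107.35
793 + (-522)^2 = 273277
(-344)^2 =118336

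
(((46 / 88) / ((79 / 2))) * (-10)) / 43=-115 / 37367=-0.00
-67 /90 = -0.74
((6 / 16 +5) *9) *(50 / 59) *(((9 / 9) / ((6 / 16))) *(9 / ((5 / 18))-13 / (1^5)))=125130 / 59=2120.85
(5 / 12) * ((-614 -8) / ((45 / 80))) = -12440 / 27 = -460.74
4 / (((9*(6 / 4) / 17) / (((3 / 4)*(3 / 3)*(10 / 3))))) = 340 / 27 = 12.59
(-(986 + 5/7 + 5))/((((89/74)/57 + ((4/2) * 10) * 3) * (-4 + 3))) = 29281356/1772183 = 16.52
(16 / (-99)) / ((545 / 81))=-144 / 5995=-0.02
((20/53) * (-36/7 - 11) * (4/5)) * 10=-18080/371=-48.73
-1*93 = -93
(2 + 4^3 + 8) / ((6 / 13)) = 481 / 3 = 160.33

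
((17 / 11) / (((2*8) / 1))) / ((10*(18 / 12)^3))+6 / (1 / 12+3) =428309 / 219780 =1.95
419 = 419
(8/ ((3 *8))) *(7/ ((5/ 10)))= 14/ 3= 4.67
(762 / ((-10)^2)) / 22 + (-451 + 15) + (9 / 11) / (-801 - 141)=-435.65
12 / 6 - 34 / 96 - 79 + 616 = 25855 / 48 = 538.65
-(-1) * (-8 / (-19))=8 / 19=0.42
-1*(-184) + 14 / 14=185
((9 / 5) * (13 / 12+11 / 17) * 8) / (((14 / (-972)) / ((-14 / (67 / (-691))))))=-1422558936 / 5695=-249790.86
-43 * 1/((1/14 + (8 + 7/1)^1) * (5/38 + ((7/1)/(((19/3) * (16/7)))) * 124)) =-45752/963637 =-0.05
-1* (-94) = 94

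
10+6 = 16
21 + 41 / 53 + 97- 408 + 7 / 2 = -30287 / 106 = -285.73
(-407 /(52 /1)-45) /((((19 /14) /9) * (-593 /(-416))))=-2768976 /11267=-245.76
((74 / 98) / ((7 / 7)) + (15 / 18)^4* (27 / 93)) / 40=195793 / 8749440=0.02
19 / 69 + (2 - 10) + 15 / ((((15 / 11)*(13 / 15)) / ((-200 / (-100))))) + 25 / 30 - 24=-3293 / 598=-5.51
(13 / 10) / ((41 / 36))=1.14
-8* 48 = -384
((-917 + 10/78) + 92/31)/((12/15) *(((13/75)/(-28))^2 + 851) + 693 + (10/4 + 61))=-2030272125000/3193015916857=-0.64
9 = 9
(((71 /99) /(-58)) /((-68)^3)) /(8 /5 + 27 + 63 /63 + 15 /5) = 355 /294291372672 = 0.00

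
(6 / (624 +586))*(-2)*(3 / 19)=-18 / 11495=-0.00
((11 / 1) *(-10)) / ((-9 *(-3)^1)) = -110 / 27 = -4.07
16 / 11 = 1.45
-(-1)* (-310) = -310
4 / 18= 2 / 9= 0.22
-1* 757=-757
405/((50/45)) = 729/2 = 364.50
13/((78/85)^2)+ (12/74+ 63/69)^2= 5624173525/338926068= 16.59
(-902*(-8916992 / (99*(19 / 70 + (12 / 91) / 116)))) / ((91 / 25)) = 5301151744000 / 64737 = 81887510.14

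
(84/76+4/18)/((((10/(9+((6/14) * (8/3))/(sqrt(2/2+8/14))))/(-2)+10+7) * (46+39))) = 5758763/6061501980 - 227 * sqrt(77)/606150198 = 0.00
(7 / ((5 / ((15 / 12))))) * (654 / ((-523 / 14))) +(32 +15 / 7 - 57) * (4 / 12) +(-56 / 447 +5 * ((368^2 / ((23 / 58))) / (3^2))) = 931244949371 / 4909401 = 189686.06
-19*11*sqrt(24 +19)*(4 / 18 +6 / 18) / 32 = -23.79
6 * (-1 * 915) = -5490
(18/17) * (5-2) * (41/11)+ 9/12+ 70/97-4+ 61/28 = 11.49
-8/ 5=-1.60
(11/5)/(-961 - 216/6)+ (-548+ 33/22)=-5448627/9970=-546.50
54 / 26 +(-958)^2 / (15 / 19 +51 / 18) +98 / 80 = 253332.83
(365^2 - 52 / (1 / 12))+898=133499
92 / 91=1.01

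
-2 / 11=-0.18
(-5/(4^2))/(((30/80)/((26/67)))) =-65/201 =-0.32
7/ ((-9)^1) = -7/ 9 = -0.78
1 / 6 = 0.17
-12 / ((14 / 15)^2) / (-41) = 675 / 2009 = 0.34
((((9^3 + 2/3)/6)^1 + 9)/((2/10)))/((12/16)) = 23510/27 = 870.74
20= 20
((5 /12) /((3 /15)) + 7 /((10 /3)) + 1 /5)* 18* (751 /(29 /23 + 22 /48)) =163540764 /4745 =34465.91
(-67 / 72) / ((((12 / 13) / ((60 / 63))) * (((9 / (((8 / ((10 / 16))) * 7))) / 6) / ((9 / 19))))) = -13936 / 513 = -27.17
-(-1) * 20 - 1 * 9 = 11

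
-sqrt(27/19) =-3 * sqrt(57)/19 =-1.19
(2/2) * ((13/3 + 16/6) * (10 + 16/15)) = 1162/15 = 77.47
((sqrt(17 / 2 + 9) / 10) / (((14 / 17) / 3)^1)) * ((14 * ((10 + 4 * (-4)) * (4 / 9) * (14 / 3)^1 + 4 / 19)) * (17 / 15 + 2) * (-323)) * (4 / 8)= 7103909 * sqrt(70) / 450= 132079.04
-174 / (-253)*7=1218 / 253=4.81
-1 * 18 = -18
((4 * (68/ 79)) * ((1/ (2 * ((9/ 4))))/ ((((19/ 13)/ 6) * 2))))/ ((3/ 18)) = 9.42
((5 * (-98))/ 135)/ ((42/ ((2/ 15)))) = -14/ 1215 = -0.01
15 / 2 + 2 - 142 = -265 / 2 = -132.50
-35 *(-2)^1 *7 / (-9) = -490 / 9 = -54.44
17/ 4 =4.25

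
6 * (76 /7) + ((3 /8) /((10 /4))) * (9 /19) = 173469 /2660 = 65.21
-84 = -84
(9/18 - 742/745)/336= -739/500640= -0.00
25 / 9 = 2.78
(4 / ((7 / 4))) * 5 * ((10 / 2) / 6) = 200 / 21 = 9.52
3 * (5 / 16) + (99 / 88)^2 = 141 / 64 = 2.20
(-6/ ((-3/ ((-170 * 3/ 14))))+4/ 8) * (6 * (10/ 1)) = -30390/ 7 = -4341.43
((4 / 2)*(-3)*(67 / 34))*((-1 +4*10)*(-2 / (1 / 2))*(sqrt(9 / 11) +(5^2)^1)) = 47780.15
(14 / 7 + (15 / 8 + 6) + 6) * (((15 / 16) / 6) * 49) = 31115 / 256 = 121.54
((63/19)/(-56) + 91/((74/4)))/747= 27331/4201128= 0.01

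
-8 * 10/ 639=-80/ 639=-0.13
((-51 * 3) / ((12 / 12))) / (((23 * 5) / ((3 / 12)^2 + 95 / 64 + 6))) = -3213 / 320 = -10.04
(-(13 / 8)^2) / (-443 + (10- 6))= 0.01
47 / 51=0.92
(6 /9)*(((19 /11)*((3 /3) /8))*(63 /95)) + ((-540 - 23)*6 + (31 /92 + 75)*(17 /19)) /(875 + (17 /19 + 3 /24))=-4102363 /1113660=-3.68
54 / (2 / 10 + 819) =135 / 2048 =0.07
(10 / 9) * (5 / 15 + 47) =52.59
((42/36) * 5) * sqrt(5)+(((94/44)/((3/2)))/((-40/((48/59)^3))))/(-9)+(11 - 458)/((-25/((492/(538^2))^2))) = 645287273709767/295731678861481225+35 * sqrt(5)/6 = 13.05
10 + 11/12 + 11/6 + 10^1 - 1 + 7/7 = 91/4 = 22.75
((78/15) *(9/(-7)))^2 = 54756/1225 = 44.70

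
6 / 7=0.86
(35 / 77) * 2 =10 / 11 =0.91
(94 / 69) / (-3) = -94 / 207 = -0.45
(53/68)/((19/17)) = 53/76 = 0.70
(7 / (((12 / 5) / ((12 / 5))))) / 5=7 / 5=1.40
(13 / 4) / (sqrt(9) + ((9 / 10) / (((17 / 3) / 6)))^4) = 678608125 / 798594384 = 0.85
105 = 105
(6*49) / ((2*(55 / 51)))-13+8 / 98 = 332538 / 2695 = 123.39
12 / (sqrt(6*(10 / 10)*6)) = 2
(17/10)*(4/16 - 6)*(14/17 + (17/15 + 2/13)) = -160931/7800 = -20.63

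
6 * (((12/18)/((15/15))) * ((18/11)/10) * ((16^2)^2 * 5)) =2359296/11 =214481.45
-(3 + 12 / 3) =-7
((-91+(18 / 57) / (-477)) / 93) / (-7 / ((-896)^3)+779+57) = -28250183041024 / 24136035739126137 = -0.00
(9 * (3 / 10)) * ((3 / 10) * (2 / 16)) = 81 / 800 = 0.10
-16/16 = -1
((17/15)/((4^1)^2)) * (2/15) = 17/1800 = 0.01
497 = 497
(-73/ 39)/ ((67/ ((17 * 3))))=-1241/ 871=-1.42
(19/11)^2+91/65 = 2652/605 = 4.38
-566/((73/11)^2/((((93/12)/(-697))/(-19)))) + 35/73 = 66610197/141143894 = 0.47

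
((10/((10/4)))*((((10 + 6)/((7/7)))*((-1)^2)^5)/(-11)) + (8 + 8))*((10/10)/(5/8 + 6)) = 896/583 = 1.54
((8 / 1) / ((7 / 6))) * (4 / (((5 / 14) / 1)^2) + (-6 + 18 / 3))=5376 / 25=215.04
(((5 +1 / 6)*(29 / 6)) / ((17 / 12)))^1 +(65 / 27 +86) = 106.03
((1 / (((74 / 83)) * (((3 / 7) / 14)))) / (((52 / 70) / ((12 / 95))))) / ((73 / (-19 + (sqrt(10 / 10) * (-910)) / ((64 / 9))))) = -133889707 / 10674352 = -12.54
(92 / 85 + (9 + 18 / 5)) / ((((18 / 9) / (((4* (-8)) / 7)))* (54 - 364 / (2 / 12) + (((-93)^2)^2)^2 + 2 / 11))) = -204688 / 36624629442562934885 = -0.00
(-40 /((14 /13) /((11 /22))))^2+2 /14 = 16907 /49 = 345.04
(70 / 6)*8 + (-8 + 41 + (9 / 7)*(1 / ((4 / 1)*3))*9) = 10693 / 84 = 127.30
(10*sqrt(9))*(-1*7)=-210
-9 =-9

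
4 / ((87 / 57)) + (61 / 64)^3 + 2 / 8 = 28405937 / 7602176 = 3.74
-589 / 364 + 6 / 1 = 1595 / 364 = 4.38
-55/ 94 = -0.59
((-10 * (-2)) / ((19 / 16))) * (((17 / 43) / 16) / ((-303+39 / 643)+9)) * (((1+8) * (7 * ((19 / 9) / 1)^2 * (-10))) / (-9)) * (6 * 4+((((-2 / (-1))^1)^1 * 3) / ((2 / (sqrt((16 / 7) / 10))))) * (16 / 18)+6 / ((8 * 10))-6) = -1751856715 / 219432483-132920960 * sqrt(70) / 1974892347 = -8.55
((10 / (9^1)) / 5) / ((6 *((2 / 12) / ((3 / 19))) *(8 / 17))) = 0.07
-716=-716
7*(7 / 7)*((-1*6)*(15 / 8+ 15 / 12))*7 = -3675 / 4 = -918.75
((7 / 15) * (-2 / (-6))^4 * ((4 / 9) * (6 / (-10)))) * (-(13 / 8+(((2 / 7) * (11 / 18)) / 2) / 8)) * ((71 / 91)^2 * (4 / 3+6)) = 91438699 / 8149746150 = 0.01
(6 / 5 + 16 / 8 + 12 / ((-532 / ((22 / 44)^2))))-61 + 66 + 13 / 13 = 24457 / 2660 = 9.19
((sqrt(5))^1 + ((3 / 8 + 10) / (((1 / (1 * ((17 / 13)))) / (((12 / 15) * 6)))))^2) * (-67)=-1200525363 / 4225-67 * sqrt(5)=-284297.83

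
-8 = -8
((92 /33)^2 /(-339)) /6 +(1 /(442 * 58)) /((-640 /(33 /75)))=-1735877014643 /454275252288000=-0.00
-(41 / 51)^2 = -1681 / 2601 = -0.65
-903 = -903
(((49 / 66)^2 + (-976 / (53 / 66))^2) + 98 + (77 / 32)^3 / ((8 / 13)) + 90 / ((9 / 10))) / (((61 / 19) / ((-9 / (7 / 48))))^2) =34642765529025593408001 / 63458940396544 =545908351.33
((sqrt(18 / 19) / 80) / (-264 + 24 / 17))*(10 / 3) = -17*sqrt(38) / 678528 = -0.00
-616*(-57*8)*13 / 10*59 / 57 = 1889888 / 5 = 377977.60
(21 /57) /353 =7 /6707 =0.00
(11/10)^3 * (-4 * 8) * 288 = -1533312/125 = -12266.50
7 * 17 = 119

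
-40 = -40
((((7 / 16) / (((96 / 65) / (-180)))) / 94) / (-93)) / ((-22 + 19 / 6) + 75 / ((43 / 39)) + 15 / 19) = 5576025 / 45691333504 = 0.00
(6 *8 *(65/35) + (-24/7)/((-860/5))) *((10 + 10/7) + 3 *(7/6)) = 400653/301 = 1331.07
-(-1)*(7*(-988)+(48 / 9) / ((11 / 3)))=-76060 / 11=-6914.55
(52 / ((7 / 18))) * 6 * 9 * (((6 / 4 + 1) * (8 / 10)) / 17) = 101088 / 119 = 849.48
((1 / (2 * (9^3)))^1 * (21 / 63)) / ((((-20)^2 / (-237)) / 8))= -79 / 72900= -0.00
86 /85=1.01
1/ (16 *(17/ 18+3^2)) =9/ 1432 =0.01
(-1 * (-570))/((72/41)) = 3895/12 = 324.58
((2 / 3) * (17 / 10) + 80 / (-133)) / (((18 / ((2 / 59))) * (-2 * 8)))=-1061 / 16949520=-0.00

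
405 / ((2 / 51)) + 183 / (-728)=7518237 / 728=10327.25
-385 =-385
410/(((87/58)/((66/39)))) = 18040/39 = 462.56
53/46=1.15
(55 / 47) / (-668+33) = -11 / 5969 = -0.00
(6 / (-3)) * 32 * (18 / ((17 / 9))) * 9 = -93312 / 17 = -5488.94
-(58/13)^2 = -3364/169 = -19.91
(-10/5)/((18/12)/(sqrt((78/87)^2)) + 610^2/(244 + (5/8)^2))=-1626664/1239709567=-0.00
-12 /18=-2 /3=-0.67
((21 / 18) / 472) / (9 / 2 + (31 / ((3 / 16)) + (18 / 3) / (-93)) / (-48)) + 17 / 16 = 338755 / 318128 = 1.06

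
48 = 48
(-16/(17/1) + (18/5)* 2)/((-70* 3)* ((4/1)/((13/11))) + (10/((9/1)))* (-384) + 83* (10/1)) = -10374/509575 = -0.02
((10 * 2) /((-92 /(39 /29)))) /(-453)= 0.00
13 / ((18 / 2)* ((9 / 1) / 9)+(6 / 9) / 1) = 1.34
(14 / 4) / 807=7 / 1614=0.00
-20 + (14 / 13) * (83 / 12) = -979 / 78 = -12.55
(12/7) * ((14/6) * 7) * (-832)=-23296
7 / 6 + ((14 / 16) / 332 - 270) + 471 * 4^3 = 238045349 / 7968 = 29875.17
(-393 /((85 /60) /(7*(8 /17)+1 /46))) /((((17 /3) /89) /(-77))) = 125703770346 /112999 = 1112432.59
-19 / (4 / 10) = -95 / 2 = -47.50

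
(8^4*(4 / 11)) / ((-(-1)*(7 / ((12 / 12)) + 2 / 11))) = 16384 / 79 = 207.39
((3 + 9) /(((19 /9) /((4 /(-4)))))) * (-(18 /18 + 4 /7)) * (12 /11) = 1296 /133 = 9.74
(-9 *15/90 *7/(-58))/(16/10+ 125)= 35/24476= 0.00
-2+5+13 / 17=64 / 17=3.76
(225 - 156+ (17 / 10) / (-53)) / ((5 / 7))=255871 / 2650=96.56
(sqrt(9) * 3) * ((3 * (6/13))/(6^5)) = 1/624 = 0.00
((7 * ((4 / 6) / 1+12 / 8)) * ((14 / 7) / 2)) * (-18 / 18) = -91 / 6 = -15.17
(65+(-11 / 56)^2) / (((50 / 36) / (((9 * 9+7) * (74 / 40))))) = 747109143 / 98000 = 7623.56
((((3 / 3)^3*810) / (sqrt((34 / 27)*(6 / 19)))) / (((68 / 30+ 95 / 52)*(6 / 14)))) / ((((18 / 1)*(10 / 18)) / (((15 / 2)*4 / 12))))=552825*sqrt(323) / 54281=183.04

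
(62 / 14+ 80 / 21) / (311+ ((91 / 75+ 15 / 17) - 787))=-73525 / 4229596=-0.02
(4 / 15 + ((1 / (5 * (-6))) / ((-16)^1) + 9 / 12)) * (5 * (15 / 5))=489 / 32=15.28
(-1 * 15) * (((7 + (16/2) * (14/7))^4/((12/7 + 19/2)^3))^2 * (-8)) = 70757445944251153920/14976071831449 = 4724699.96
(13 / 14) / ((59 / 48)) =312 / 413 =0.76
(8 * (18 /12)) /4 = 3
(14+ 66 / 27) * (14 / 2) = 1036 / 9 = 115.11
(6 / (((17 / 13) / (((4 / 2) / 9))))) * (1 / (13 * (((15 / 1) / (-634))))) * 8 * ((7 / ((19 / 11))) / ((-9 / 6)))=71.65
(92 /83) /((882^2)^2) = 23 /12557189307852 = 0.00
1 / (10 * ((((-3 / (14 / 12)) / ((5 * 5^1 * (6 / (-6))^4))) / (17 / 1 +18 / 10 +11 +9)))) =-679 / 18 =-37.72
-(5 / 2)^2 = -6.25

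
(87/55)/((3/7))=3.69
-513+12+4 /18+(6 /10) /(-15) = -112684 /225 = -500.82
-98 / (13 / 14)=-1372 / 13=-105.54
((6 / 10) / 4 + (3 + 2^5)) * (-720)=-25308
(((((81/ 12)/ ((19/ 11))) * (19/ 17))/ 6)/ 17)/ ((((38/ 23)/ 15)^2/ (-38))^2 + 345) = 1402528111875/ 11300126499863528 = 0.00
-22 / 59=-0.37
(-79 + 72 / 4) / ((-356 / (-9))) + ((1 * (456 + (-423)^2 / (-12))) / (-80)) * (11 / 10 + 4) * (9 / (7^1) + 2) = 6033055743 / 1993600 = 3026.21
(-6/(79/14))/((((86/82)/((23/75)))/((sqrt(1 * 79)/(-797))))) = 26404 * sqrt(79)/67685225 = 0.00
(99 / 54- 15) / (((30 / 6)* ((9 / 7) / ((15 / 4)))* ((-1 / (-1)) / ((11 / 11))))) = -553 / 72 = -7.68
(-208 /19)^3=-8998912 /6859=-1311.99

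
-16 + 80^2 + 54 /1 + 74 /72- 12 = 231373 /36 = 6427.03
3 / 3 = 1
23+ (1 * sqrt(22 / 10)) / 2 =sqrt(55) / 10+ 23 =23.74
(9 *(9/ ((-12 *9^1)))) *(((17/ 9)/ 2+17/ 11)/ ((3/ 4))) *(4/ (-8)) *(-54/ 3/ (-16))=493/ 352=1.40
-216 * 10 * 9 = -19440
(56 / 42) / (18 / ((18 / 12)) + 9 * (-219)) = -4 / 5877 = -0.00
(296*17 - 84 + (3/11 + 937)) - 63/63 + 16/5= 323811/55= 5887.47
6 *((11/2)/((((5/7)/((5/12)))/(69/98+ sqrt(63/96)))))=759/56+ 77 *sqrt(42)/32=29.15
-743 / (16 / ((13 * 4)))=-9659 / 4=-2414.75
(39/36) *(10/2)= 65/12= 5.42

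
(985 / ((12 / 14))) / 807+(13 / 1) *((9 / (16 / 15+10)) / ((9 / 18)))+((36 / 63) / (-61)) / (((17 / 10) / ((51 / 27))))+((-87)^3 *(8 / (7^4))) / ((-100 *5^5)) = 34588571654614717 / 1532828787656250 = 22.57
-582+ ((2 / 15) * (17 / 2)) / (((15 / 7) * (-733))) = -95986469 / 164925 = -582.00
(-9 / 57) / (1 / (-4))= 12 / 19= 0.63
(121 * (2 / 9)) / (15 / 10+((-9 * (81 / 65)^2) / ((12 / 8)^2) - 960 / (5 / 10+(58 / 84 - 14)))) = 550078100 / 1436780727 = 0.38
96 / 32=3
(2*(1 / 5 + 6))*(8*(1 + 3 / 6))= 148.80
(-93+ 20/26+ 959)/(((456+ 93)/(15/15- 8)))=-8764/793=-11.05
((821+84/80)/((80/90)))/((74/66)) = 4882977/5920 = 824.83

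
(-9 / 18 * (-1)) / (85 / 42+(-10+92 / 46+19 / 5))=-0.23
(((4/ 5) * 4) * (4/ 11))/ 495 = 64/ 27225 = 0.00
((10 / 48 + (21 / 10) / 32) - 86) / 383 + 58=21243143 / 367680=57.78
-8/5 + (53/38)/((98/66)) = -6151/9310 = -0.66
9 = 9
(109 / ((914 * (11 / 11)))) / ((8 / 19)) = 2071 / 7312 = 0.28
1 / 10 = 0.10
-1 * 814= -814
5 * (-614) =-3070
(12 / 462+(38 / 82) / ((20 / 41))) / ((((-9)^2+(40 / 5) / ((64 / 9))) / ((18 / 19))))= 6012 / 533995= 0.01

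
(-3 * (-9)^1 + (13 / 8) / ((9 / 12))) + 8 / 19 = 3373 / 114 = 29.59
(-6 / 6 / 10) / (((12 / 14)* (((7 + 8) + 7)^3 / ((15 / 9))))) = -7 / 383328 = -0.00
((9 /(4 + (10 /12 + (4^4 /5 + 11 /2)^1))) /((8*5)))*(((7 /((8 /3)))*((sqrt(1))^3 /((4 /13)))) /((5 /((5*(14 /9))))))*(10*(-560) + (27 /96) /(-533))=-42121501569 /155004928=-271.74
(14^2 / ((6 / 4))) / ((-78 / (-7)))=1372 / 117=11.73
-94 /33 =-2.85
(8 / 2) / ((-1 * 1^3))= -4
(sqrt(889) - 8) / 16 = -1 / 2 + sqrt(889) / 16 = 1.36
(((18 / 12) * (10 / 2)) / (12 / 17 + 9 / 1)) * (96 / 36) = 68 / 33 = 2.06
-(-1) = 1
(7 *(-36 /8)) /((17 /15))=-945 /34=-27.79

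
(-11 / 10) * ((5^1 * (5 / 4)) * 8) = -55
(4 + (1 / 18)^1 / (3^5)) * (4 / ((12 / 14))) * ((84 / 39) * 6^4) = 54870592 / 1053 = 52108.82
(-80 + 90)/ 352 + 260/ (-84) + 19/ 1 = 58889/ 3696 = 15.93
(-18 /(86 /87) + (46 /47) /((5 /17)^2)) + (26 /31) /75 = -32347073 /4698825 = -6.88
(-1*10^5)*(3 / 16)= -18750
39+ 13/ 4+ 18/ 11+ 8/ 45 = 87247/ 1980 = 44.06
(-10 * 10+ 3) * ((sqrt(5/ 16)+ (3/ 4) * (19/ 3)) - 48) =16781/ 4 - 97 * sqrt(5)/ 4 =4141.03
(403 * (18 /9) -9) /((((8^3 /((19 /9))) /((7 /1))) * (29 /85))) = 9010085 /133632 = 67.42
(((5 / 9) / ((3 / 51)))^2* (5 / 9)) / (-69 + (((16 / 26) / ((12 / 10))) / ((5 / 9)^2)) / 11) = -25829375 / 35886483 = -0.72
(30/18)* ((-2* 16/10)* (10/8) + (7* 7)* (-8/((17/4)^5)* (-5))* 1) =-18361940/4259571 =-4.31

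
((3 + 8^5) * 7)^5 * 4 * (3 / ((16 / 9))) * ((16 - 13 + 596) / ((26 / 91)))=8989536695937852718629355000000.00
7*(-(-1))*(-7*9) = -441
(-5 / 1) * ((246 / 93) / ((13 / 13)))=-410 / 31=-13.23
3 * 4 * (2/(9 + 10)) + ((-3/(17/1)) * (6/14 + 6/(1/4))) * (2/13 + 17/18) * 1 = -204075/58786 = -3.47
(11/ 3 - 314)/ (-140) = 133/ 60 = 2.22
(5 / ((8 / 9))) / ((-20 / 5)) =-45 / 32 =-1.41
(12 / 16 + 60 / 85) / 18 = 11 / 136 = 0.08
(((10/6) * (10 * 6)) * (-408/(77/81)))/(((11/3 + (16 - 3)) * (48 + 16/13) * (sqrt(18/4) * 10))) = -53703 * sqrt(2)/30800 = -2.47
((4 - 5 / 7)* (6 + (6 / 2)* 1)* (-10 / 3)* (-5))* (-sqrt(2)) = -3450* sqrt(2) / 7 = -697.01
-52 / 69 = -0.75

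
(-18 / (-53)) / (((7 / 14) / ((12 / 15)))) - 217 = -216.46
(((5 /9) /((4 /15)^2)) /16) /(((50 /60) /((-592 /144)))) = -2.41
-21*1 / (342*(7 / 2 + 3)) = -7 / 741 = -0.01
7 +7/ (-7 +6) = 0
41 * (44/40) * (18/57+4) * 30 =110946/19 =5839.26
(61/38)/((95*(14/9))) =549/50540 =0.01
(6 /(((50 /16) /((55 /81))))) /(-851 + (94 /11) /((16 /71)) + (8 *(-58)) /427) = -6613376 /4130069715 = -0.00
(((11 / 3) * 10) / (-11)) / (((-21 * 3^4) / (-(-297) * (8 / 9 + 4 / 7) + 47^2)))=184990 / 35721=5.18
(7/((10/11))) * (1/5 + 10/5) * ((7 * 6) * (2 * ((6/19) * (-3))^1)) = -1348.07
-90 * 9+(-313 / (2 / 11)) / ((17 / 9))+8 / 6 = -175445 / 102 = -1720.05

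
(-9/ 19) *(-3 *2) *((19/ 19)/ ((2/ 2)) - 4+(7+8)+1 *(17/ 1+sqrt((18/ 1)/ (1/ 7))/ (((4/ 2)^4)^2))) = 81 *sqrt(14)/ 2432+1566/ 19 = 82.55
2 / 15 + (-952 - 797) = -26233 / 15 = -1748.87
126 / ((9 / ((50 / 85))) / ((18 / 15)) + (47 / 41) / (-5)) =103320 / 10267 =10.06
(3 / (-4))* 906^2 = -615627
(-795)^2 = 632025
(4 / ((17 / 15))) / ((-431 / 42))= -2520 / 7327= -0.34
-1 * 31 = -31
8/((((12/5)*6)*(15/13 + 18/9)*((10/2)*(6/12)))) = 0.07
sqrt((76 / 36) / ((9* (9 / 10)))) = sqrt(190) / 27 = 0.51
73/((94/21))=1533/94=16.31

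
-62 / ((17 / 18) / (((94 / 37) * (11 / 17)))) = -1153944 / 10693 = -107.92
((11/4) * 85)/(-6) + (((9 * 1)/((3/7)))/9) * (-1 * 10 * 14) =-2925/8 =-365.62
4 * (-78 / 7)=-312 / 7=-44.57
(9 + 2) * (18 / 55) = 18 / 5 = 3.60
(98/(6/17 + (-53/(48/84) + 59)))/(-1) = 6664/2271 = 2.93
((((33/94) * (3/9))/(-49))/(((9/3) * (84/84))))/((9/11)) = -121/124362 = -0.00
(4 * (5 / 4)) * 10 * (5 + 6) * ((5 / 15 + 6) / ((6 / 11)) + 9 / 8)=252175 / 36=7004.86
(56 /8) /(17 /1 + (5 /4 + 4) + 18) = 4 /23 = 0.17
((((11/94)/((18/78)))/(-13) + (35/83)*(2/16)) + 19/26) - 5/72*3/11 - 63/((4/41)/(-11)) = 47554836283/6694116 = 7103.98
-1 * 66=-66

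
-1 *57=-57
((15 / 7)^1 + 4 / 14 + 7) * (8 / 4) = 132 / 7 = 18.86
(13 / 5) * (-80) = -208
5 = 5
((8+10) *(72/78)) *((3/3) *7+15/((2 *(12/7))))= 189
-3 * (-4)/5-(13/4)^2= -653/80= -8.16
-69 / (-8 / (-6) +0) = -207 / 4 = -51.75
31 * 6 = 186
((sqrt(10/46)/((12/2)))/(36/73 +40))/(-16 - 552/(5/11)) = -365 * sqrt(115)/2509573056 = -0.00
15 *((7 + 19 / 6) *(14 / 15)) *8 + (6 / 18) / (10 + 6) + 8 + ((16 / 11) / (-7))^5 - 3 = 49531426511727 / 43308546512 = 1143.69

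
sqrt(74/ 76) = sqrt(1406)/ 38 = 0.99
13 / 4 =3.25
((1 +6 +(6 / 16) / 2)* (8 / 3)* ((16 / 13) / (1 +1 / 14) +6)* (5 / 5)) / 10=16031 / 1170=13.70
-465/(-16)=465/16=29.06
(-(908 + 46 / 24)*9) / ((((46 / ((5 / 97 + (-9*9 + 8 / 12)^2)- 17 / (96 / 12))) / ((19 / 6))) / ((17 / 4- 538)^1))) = 19956785710623125 / 10280448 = 1941236968.53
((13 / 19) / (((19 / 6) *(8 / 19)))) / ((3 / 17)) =221 / 76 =2.91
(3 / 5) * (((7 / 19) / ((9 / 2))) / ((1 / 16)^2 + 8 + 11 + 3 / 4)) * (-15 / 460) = -896 / 11049545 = -0.00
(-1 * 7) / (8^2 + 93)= -7 / 157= -0.04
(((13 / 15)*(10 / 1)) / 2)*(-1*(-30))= 130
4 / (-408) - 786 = -80173 / 102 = -786.01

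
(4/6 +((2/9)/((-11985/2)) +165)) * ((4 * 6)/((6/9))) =71478524/11985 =5964.00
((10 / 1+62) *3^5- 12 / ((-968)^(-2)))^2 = 126040858611264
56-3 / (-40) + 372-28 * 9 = 7043 / 40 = 176.08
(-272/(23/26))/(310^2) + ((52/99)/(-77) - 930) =-3917461890614/4212279225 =-930.01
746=746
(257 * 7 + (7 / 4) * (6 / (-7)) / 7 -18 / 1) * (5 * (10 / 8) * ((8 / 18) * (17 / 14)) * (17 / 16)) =180126475 / 28224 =6382.03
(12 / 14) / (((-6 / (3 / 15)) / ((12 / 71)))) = -12 / 2485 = -0.00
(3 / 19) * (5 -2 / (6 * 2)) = 29 / 38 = 0.76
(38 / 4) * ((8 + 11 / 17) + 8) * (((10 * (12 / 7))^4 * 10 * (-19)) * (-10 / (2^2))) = 264806496000000 / 40817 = 6487652105.74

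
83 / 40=2.08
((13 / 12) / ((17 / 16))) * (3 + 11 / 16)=767 / 204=3.76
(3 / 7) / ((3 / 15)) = 15 / 7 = 2.14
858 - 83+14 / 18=6982 / 9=775.78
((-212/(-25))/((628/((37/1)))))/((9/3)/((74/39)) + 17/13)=1886482/10907575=0.17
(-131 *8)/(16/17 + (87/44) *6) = -391952/4789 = -81.84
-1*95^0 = -1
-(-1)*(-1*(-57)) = 57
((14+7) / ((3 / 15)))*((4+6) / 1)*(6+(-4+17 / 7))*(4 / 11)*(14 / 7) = 37200 / 11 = 3381.82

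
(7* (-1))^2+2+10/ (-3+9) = 158/ 3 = 52.67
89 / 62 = 1.44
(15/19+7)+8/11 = 1780/209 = 8.52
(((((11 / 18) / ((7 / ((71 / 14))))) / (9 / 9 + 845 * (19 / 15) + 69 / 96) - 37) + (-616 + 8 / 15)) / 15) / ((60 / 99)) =-542906694341 / 7564399500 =-71.77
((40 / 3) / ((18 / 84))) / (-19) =-560 / 171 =-3.27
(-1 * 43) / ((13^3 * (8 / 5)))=-215 / 17576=-0.01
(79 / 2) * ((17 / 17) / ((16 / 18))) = 44.44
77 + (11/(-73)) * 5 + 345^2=8694391/73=119101.25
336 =336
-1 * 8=-8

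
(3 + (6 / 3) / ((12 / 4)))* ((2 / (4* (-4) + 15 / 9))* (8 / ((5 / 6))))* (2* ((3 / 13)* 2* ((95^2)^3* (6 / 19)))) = -588321122400000 / 559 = -1052452812880.14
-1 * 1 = -1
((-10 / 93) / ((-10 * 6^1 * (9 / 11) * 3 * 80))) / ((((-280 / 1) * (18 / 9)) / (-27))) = 11 / 24998400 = 0.00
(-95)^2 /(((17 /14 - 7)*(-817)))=6650 /3483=1.91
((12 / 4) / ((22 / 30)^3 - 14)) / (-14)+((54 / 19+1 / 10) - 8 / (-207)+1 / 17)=328315115564 / 107456659065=3.06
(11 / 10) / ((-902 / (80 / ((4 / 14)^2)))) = -49 / 41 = -1.20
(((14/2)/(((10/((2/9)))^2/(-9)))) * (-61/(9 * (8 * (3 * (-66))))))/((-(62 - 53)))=427/28868400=0.00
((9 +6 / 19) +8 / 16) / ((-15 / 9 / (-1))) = 1119 / 190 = 5.89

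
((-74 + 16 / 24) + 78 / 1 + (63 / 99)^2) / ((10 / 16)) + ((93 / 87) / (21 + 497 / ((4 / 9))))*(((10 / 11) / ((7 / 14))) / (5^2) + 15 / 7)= 146536948 / 18053805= 8.12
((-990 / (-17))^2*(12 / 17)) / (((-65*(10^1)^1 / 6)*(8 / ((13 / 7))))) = -176418 / 34391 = -5.13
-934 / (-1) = 934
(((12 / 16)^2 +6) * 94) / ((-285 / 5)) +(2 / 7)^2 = -79997 / 7448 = -10.74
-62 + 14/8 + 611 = 2203/4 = 550.75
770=770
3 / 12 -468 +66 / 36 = -5591 / 12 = -465.92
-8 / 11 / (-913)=8 / 10043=0.00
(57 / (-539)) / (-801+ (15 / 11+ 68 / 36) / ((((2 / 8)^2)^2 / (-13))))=513 / 56394835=0.00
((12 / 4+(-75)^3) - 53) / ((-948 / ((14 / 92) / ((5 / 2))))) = 590695 / 21804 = 27.09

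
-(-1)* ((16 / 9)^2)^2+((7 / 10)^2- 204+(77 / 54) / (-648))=-507883019 / 2624400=-193.52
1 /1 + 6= 7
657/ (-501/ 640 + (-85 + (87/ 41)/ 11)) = -7.68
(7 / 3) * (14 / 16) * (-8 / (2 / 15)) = -245 / 2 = -122.50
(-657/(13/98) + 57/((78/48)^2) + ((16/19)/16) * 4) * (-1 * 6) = 95000124/3211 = 29585.84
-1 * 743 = -743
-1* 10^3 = -1000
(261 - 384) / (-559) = 123 / 559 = 0.22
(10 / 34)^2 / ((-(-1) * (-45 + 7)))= -0.00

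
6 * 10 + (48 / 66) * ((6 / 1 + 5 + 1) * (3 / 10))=62.62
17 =17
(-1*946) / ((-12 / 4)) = 946 / 3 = 315.33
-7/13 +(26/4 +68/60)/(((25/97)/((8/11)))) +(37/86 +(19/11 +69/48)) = 907460413/36894000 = 24.60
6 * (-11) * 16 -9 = -1065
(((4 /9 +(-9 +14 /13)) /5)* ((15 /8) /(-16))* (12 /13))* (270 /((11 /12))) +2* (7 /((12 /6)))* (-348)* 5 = -90216105 /7436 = -12132.34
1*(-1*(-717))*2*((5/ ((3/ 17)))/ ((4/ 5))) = 101575/ 2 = 50787.50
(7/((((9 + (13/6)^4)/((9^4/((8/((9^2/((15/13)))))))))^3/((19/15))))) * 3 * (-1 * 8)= -55248200138679050084939727552/40678803994140625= -1358156944502.03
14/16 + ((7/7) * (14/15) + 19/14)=2659/840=3.17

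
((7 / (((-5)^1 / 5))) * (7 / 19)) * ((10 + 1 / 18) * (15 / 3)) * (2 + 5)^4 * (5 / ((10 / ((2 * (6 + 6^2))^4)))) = -147248697798720 / 19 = -7749931463090.53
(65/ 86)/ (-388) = -65/ 33368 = -0.00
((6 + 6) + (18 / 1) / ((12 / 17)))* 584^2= 12789600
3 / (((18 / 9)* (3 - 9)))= -1 / 4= -0.25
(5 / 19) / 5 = 1 / 19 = 0.05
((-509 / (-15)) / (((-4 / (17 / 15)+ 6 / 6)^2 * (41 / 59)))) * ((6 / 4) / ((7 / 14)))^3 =206.07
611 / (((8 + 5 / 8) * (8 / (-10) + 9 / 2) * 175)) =9776 / 89355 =0.11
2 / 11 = 0.18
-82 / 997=-0.08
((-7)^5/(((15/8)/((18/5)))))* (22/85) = -17748192/2125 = -8352.09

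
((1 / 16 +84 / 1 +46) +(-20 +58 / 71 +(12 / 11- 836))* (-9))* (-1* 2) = -97679885 / 6248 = -15633.78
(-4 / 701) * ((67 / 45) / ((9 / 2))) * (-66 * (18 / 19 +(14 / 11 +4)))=278720 / 359613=0.78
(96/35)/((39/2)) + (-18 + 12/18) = -23468/1365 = -17.19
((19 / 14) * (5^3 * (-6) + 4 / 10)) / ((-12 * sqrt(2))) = 17803 * sqrt(2) / 420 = 59.95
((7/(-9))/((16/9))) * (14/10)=-49/80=-0.61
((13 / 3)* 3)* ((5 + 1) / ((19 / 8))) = 624 / 19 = 32.84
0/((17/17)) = 0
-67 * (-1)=67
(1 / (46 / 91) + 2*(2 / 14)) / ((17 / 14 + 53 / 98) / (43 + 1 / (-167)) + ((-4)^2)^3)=9159885 / 16572294443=0.00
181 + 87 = 268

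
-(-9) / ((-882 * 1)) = -1 / 98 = -0.01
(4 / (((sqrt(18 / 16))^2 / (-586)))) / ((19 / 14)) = -262528 / 171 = -1535.25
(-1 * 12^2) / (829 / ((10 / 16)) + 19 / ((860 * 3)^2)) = -958521600 / 8829048979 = -0.11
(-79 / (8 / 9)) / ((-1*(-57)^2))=79 / 2888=0.03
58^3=195112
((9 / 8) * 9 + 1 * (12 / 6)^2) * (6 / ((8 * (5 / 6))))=1017 / 80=12.71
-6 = -6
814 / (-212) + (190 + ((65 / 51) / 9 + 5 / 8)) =36378983 / 194616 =186.93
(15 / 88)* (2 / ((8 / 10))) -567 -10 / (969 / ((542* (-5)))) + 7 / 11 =-537.97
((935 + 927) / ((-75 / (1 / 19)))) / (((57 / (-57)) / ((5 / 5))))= 98 / 75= 1.31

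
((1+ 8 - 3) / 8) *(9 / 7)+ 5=167 / 28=5.96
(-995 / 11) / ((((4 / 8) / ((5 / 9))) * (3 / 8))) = -79600 / 297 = -268.01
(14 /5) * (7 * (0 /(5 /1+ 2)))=0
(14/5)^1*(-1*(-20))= 56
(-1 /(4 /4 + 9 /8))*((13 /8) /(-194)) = 13 /3298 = 0.00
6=6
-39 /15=-13 /5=-2.60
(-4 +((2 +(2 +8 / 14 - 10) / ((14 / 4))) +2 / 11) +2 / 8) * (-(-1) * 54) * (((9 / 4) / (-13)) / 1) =1933551 / 56056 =34.49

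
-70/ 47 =-1.49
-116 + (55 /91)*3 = -10391 /91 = -114.19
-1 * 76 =-76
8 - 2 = 6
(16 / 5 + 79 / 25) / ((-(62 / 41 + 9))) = -6519 / 10775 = -0.61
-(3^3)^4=-531441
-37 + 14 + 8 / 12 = -67 / 3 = -22.33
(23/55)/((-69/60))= -4/11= -0.36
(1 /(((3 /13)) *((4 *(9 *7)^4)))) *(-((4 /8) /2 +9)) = -481 /756142128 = -0.00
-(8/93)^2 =-64/8649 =-0.01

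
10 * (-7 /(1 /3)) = -210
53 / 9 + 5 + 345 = 3203 / 9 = 355.89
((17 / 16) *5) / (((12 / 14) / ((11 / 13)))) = 6545 / 1248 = 5.24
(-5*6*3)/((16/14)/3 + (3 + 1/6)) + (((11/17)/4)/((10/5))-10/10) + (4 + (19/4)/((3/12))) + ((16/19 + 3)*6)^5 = 326659663196147685/50175670136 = 6510319.89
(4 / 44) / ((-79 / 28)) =-28 / 869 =-0.03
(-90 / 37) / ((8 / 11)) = -495 / 148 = -3.34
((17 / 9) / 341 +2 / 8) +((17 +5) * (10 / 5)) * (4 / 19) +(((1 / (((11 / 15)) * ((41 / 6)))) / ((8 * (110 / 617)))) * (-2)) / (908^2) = 825536374797803 / 86727877828416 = 9.52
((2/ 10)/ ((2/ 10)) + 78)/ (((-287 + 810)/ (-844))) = -66676/ 523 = -127.49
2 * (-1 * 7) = -14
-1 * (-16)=16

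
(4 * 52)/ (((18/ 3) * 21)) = 1.65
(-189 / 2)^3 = -6751269 / 8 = -843908.62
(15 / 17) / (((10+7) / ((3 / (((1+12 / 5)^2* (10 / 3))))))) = 675 / 167042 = 0.00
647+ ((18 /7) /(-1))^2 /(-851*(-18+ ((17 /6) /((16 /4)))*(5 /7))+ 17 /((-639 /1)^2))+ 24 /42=1543105523814207 /2382910050325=647.57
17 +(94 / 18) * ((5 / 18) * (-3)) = 683 / 54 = 12.65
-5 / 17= -0.29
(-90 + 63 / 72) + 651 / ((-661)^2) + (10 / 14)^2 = -15177069585 / 171273032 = -88.61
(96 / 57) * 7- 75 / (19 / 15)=-901 / 19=-47.42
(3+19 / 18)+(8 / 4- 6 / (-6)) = 127 / 18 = 7.06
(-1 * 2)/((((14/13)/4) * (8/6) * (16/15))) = -585/112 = -5.22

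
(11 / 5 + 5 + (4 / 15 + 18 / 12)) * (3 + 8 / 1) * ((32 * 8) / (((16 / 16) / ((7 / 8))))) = 331408 / 15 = 22093.87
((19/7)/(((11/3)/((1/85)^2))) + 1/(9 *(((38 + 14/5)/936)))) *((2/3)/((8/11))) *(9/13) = 4254421/2629900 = 1.62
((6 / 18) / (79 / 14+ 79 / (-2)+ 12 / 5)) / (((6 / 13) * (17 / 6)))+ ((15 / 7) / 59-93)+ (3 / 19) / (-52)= -2130246387181 / 22912078644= -92.97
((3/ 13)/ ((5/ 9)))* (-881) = -23787/ 65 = -365.95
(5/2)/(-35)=-1/14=-0.07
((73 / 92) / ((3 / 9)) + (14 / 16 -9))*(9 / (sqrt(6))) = -3171*sqrt(6) / 368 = -21.11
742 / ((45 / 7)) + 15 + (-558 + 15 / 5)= -19106 / 45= -424.58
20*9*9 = 1620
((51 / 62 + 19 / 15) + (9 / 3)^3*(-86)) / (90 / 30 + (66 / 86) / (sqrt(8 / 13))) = -15956995732 / 18440505 + 1020505541*sqrt(26) / 18440505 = -583.14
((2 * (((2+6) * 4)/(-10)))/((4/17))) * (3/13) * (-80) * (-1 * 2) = -13056/13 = -1004.31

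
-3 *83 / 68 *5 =-1245 / 68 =-18.31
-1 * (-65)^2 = -4225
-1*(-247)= 247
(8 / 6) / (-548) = -1 / 411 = -0.00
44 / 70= 22 / 35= 0.63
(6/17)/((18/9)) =0.18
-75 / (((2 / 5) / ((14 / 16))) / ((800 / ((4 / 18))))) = -590625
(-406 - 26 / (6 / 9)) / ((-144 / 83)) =256.49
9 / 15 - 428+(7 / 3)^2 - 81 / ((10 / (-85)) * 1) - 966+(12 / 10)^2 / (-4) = -314917 / 450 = -699.82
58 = 58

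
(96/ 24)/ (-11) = -4/ 11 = -0.36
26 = 26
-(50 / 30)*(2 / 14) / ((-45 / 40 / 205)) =8200 / 189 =43.39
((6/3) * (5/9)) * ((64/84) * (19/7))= 3040/1323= 2.30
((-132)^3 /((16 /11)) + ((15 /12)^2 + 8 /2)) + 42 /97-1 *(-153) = -2453819095 /1552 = -1581069.00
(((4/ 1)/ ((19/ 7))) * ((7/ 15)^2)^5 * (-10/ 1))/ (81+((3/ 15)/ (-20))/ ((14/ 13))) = -885842380864/ 9938467991953125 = -0.00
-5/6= -0.83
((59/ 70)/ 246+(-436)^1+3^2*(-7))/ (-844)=8592721/ 14533680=0.59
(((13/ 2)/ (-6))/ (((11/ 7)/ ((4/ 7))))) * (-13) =169/ 33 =5.12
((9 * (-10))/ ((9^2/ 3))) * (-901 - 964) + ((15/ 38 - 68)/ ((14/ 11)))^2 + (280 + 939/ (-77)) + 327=12852939439/ 1334256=9633.04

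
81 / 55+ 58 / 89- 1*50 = -234351 / 4895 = -47.88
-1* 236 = -236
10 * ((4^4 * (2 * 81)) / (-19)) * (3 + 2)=-2073600 / 19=-109136.84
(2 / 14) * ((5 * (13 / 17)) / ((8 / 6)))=195 / 476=0.41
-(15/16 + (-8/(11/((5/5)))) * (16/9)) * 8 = 563/198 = 2.84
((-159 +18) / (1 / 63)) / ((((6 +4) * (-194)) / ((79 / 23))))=701757 / 44620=15.73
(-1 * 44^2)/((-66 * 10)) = 44/15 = 2.93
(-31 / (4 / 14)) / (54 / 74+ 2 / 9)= -72261 / 634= -113.98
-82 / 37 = -2.22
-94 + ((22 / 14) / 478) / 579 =-182109385 / 1937334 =-94.00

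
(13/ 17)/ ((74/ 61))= 793/ 1258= 0.63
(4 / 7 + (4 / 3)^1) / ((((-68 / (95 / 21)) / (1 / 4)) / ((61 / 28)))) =-28975 / 419832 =-0.07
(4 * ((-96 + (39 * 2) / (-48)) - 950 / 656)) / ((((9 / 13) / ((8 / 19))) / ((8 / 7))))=-275.45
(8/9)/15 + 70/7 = 1358/135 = 10.06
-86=-86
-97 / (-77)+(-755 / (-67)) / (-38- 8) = 240819 / 237314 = 1.01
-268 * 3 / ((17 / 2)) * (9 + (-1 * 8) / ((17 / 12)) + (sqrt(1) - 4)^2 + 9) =-583704 / 289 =-2019.74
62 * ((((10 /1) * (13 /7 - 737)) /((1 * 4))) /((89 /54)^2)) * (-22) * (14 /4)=3229993.67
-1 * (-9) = 9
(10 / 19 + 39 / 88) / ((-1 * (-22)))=1621 / 36784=0.04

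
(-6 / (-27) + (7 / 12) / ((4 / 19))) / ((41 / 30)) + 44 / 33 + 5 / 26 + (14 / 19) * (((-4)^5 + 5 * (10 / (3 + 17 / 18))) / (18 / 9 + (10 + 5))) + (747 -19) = 201796099079 / 293358936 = 687.88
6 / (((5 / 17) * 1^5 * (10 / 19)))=969 / 25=38.76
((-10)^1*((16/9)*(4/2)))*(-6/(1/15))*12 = 38400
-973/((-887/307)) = 298711/887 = 336.77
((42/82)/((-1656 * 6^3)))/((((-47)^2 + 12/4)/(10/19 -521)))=9889/29350626048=0.00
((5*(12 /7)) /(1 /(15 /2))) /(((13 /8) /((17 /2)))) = 30600 /91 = 336.26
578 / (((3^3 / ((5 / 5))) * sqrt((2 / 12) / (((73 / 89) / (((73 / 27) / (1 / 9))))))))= 578 * sqrt(178) / 801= 9.63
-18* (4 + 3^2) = -234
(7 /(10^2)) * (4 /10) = 0.03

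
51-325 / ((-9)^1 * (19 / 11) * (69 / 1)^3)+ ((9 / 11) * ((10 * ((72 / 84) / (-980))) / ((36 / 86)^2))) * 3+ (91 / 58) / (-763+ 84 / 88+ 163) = 238905068096922751 / 4695929241088932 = 50.87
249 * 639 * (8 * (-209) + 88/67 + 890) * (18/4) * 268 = -149804279388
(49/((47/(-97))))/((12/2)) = -16.85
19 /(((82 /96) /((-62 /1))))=-56544 /41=-1379.12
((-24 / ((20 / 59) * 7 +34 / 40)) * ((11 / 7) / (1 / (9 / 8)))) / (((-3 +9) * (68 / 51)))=-87615 / 53242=-1.65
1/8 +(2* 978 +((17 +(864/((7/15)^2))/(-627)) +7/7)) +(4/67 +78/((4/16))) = 12514537395/5489176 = 2279.86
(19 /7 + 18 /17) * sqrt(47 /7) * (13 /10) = 5837 * sqrt(329) /8330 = 12.71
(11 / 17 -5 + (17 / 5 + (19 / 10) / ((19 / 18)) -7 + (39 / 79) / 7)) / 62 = -142952 / 1457155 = -0.10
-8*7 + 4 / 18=-55.78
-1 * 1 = -1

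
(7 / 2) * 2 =7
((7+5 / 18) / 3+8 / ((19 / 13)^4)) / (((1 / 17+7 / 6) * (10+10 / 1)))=499976851 / 2932222500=0.17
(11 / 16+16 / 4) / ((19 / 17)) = 1275 / 304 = 4.19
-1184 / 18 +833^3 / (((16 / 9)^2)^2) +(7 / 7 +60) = 34130882332265 / 589824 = 57866214.89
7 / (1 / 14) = 98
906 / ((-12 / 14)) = -1057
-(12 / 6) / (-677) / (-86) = -0.00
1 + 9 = 10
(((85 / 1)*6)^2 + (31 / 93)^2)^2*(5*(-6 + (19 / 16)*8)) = 191793612213035 / 162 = 1183911186500.22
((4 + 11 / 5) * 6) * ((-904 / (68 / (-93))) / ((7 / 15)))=11728044 / 119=98554.99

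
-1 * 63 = -63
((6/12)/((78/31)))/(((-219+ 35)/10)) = -0.01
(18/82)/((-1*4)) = -9/164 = -0.05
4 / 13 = 0.31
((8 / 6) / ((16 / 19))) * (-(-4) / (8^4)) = 19 / 12288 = 0.00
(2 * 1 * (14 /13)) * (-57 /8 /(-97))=399 /2522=0.16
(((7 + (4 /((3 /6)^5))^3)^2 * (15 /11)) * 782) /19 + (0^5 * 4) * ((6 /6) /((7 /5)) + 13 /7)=51589429970126130 /209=246839377847493.44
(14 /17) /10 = 7 /85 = 0.08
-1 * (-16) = 16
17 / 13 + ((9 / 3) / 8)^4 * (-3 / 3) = 68579 / 53248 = 1.29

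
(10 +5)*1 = 15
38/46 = 0.83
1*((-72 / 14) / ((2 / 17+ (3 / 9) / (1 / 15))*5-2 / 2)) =-306 / 1463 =-0.21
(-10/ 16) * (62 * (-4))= 155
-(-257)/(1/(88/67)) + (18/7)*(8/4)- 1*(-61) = 189333/469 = 403.70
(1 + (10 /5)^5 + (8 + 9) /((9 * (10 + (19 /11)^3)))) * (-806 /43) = -4846332920 /7805403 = -620.89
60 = 60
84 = 84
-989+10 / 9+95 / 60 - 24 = -36371 / 36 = -1010.31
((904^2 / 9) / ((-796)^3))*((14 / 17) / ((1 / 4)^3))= -0.01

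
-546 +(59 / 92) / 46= -2310613 / 4232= -545.99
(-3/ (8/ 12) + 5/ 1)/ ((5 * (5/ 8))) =4/ 25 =0.16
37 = 37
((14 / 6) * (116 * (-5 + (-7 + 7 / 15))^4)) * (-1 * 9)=-727344973292 / 16875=-43101924.34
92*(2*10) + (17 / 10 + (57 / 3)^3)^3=322927693084543 / 1000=322927693084.54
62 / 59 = 1.05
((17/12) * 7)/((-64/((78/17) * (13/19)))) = -1183/2432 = -0.49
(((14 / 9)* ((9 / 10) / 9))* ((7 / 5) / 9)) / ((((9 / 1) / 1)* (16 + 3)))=49 / 346275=0.00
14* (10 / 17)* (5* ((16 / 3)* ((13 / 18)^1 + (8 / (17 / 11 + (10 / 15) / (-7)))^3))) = 25555882090144 / 690251085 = 37024.04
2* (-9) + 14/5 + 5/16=-1191/80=-14.89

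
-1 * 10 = -10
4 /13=0.31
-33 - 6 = -39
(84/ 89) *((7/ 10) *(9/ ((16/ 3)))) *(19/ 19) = 3969/ 3560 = 1.11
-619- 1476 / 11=-8285 / 11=-753.18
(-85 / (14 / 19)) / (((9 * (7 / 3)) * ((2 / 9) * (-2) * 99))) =1615 / 12936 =0.12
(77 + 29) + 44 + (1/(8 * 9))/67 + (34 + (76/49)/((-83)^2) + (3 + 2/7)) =304975687057/1628394264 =187.29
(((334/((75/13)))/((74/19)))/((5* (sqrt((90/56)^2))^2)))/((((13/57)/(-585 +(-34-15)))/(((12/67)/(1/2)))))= -239728120576/209165625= -1146.12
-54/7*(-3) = 162/7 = 23.14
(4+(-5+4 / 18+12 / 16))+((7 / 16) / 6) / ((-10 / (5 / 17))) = -293 / 9792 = -0.03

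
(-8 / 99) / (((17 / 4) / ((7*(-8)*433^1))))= 775936 / 1683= 461.04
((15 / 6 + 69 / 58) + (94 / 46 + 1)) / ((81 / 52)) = 25948 / 6003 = 4.32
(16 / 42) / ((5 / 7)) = 8 / 15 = 0.53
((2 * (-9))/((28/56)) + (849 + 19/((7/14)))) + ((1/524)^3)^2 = 17616404831367704577/20700828238974976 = 851.00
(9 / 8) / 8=9 / 64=0.14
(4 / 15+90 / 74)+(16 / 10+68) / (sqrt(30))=823 / 555+58 * sqrt(30) / 25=14.19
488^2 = 238144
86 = 86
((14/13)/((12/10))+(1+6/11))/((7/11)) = 1048/273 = 3.84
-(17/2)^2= -72.25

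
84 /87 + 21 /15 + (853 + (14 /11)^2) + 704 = 27387488 /17545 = 1560.99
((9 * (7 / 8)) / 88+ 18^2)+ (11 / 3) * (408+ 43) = 4177021 / 2112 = 1977.76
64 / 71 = 0.90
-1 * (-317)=317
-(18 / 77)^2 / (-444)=27 / 219373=0.00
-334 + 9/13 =-4333/13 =-333.31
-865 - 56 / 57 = -49361 / 57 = -865.98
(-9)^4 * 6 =39366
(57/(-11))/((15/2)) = -0.69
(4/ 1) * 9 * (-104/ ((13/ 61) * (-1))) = 17568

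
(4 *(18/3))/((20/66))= 396/5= 79.20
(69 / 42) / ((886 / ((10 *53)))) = 6095 / 6202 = 0.98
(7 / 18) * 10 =35 / 9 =3.89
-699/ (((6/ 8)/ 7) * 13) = -6524/ 13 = -501.85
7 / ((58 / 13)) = 91 / 58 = 1.57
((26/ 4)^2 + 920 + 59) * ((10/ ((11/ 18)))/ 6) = 61275/ 22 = 2785.23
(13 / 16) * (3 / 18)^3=13 / 3456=0.00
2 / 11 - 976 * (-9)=96626 / 11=8784.18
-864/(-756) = 8/7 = 1.14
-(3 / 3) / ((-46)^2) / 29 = -0.00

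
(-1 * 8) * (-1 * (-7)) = -56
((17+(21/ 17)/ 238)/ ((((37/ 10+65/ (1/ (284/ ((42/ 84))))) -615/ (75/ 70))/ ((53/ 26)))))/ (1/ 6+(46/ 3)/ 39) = 23442165/ 13761632923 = 0.00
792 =792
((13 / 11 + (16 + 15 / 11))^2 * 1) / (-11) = -41616 / 1331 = -31.27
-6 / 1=-6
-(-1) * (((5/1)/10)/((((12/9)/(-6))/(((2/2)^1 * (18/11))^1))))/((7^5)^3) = -81/104446353218746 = -0.00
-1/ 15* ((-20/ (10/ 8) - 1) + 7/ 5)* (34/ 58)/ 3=442/ 2175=0.20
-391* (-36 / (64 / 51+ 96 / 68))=10557 / 2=5278.50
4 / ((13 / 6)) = 24 / 13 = 1.85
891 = 891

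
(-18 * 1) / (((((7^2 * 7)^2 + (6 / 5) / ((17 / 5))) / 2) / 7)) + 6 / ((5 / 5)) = 11995950 / 2000039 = 6.00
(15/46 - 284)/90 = -13049/4140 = -3.15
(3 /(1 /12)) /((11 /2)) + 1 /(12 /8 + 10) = 1678 /253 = 6.63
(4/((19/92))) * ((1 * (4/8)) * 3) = 29.05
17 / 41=0.41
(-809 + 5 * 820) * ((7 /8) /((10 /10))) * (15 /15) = 23037 /8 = 2879.62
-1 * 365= -365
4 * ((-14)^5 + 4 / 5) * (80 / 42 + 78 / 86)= -9103554032 / 1505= -6048873.11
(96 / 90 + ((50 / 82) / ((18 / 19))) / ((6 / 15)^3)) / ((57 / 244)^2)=1221838723 / 5994405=203.83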